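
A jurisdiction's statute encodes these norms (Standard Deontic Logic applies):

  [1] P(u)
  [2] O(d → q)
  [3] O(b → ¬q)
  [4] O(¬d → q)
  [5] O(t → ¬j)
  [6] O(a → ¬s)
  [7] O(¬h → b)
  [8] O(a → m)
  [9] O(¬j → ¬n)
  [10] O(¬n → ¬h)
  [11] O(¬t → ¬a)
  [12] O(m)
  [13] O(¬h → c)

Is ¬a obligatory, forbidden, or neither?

Obligatory

By case analysis on ¬d: premise 4 gives O(¬d → q) and premise 2 gives O(d → q), so O(q) either way.
Premise 3 is O(b → ¬q); contrapositively O(q → ¬b). Since O(q) holds, K gives O(¬b).
Premise 7 is O(¬h → b); contrapositively O(¬b → h). Since O(¬b) holds, K gives O(h).
The contrapositive of premise 10 (O(¬n → ¬h)) is O(h → n), and O(h) is already established, so O(n).
The contrapositive of premise 9 (O(¬j → ¬n)) is O(n → j), and O(n) is already established, so O(j).
Premise 5, O(t → ¬j), contraposes to O(j → ¬t); with O(j) we get O(¬t).
Applying K to premise 11 (O(¬t → ¬a)) and O(¬t) yields O(¬a).
Premises 1, 6, 8, 12, 13 do not contribute to this derivation.
Hence ¬a is obligatory.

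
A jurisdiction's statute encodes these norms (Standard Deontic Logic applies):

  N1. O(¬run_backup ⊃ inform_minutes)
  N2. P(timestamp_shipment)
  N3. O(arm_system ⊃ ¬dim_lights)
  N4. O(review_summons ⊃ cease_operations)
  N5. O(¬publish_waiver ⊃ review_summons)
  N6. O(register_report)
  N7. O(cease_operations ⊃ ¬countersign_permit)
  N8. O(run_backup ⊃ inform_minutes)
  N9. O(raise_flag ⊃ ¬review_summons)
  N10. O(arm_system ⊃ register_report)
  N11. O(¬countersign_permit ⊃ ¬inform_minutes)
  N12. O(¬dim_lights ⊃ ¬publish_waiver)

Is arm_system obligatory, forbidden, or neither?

Forbidden

By case analysis on ¬run_backup: premise 1 gives O(¬run_backup ⊃ inform_minutes) and premise 8 gives O(run_backup ⊃ inform_minutes), so O(inform_minutes) either way.
The contrapositive of premise 11 (O(¬countersign_permit ⊃ ¬inform_minutes)) is O(inform_minutes ⊃ countersign_permit), and O(inform_minutes) is already established, so O(countersign_permit).
Premise 7 is O(cease_operations ⊃ ¬countersign_permit); contrapositively O(countersign_permit ⊃ ¬cease_operations). Since O(countersign_permit) holds, K gives O(¬cease_operations).
The contrapositive of premise 4 (O(review_summons ⊃ cease_operations)) is O(¬cease_operations ⊃ ¬review_summons), and O(¬cease_operations) is already established, so O(¬review_summons).
Premise 5 is O(¬publish_waiver ⊃ review_summons); contrapositively O(¬review_summons ⊃ publish_waiver). Since O(¬review_summons) holds, K gives O(publish_waiver).
Premise 12, O(¬dim_lights ⊃ ¬publish_waiver), contraposes to O(publish_waiver ⊃ dim_lights); with O(publish_waiver) we get O(dim_lights).
The contrapositive of premise 3 (O(arm_system ⊃ ¬dim_lights)) is O(dim_lights ⊃ ¬arm_system), and O(dim_lights) is already established, so O(¬arm_system).
Premises 2, 6, 9, 10 do not contribute to this derivation.
Thus O(¬arm_system), which is F(arm_system): arm_system is forbidden.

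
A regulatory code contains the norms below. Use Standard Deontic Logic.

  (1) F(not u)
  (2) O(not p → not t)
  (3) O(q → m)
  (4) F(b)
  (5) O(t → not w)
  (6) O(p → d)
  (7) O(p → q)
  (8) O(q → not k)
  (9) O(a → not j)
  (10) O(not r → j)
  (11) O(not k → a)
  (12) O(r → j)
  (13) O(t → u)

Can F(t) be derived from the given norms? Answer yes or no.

Premises 12 and 10 cover both cases: O(r → j) and O(not r → j). Since r ∨ not r is a tautology, O(j) follows.
The contrapositive of premise 9 (O(a → not j)) is O(j → not a), and O(j) is already established, so O(not a).
Premise 11 is O(not k → a); contrapositively O(not a → k). Since O(not a) holds, K gives O(k).
Premise 8 is O(q → not k); contrapositively O(k → not q). Since O(k) holds, K gives O(not q).
Premise 7 is O(p → q); contrapositively O(not q → not p). Since O(not q) holds, K gives O(not p).
Applying K to premise 2 (O(not p → not t)) and O(not p) yields O(not t).
Premises 1, 3, 4, 5, 6, 13 do not contribute to this derivation.
So O(not t) holds, i.e. F(t). The claim follows.

Yes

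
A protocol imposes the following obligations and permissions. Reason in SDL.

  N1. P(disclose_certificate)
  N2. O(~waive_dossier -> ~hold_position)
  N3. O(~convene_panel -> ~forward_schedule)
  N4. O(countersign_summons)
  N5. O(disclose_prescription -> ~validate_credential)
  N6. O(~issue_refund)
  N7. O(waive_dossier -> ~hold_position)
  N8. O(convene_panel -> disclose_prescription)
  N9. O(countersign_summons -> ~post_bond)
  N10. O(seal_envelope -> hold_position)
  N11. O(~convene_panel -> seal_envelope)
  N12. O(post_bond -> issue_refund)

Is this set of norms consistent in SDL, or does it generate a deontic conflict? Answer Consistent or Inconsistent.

Consistent

Premise 12 is O(post_bond -> issue_refund), but O(post_bond) is not derivable from the premises, so it does not yield O(issue_refund).
So O(issue_refund) is not derivable, and the apparent clash with O(~issue_refund) does not arise.
A world satisfying every obligation exists (e.g. convene_panel=true, countersign_summons=true, disclose_certificate=false, disclose_prescription=true, forward_schedule=false, hold_position=false, issue_refund=false, post_bond=false, seal_envelope=false, validate_credential=false, waive_dossier=false); no atom is both obligatory and forbidden, so the set is consistent.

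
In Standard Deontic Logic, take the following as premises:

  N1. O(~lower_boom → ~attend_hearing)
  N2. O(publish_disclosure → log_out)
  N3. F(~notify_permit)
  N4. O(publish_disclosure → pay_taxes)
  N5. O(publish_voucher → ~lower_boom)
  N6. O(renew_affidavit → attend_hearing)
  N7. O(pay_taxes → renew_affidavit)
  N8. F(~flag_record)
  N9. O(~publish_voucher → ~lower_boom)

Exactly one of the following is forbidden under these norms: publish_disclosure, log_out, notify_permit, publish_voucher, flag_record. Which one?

Premises 9 and 5 cover both cases: O(~publish_voucher → ~lower_boom) and O(publish_voucher → ~lower_boom). Since ~publish_voucher ∨ publish_voucher is a tautology, O(~lower_boom) follows.
Applying K to premise 1 (O(~lower_boom → ~attend_hearing)) and O(~lower_boom) yields O(~attend_hearing).
Premise 6 is O(renew_affidavit → attend_hearing); contrapositively O(~attend_hearing → ~renew_affidavit). Since O(~attend_hearing) holds, K gives O(~renew_affidavit).
Premise 7, O(pay_taxes → renew_affidavit), contraposes to O(~renew_affidavit → ~pay_taxes); with O(~renew_affidavit) we get O(~pay_taxes).
The contrapositive of premise 4 (O(publish_disclosure → pay_taxes)) is O(~pay_taxes → ~publish_disclosure), and O(~pay_taxes) is already established, so O(~publish_disclosure).
So O(~publish_disclosure) holds, i.e. publish_disclosure is forbidden. None of the other listed options is forbidden under the premises.

publish_disclosure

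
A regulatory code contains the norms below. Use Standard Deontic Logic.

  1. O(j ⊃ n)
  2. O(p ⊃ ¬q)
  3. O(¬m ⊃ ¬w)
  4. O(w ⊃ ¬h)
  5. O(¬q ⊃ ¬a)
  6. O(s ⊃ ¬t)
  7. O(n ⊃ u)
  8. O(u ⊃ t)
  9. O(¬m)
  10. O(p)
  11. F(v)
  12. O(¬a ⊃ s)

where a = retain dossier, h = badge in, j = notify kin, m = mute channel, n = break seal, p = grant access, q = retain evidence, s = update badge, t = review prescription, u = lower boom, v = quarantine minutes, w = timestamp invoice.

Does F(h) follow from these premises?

No

Premise 4 is O(w ⊃ ¬h), but O(w) is not derivable from the premises, so it does not yield O(¬h).
No other premise forces O(¬h). An ideal world satisfying every premise can still have h true, so F(h) is not derivable.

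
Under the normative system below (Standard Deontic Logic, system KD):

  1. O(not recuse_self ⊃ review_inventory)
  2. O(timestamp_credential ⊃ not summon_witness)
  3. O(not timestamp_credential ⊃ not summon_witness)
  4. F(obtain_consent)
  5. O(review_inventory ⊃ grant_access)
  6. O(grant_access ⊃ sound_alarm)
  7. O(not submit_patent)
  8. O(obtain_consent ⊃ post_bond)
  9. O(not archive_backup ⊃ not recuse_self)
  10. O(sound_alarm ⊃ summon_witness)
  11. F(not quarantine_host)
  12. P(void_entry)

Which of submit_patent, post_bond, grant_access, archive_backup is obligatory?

Premises 3 and 2 cover both cases: O(not timestamp_credential ⊃ not summon_witness) and O(timestamp_credential ⊃ not summon_witness). Since not timestamp_credential ∨ timestamp_credential is a tautology, O(not summon_witness) follows.
Premise 10, O(sound_alarm ⊃ summon_witness), contraposes to O(not summon_witness ⊃ not sound_alarm); with O(not summon_witness) we get O(not sound_alarm).
Premise 6 is O(grant_access ⊃ sound_alarm); contrapositively O(not sound_alarm ⊃ not grant_access). Since O(not sound_alarm) holds, K gives O(not grant_access).
The contrapositive of premise 5 (O(review_inventory ⊃ grant_access)) is O(not grant_access ⊃ not review_inventory), and O(not grant_access) is already established, so O(not review_inventory).
Premise 1, O(not recuse_self ⊃ review_inventory), contraposes to O(not review_inventory ⊃ recuse_self); with O(not review_inventory) we get O(recuse_self).
Premise 9, O(not archive_backup ⊃ not recuse_self), contraposes to O(recuse_self ⊃ archive_backup); with O(recuse_self) we get O(archive_backup).
So O(archive_backup) holds — archive_backup is obligatory. None of the other listed options is made obligatory by any chain of premises.

archive_backup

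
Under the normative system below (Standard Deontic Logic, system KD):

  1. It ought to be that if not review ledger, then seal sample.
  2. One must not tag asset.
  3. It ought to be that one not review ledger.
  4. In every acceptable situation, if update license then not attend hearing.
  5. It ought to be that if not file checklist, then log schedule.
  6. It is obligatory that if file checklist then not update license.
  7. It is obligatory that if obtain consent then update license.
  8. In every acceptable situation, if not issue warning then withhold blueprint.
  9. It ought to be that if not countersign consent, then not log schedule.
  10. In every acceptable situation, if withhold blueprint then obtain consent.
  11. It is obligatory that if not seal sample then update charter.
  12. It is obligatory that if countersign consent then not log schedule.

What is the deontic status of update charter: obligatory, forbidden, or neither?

Premise 11 is O(¬seal_sample → update_charter), but O(¬seal_sample) is not derivable from the premises, so it does not yield O(update_charter).
No premise or chain of K-axiom applications forces O(update_charter), and none forces O(¬update_charter). So update_charter is neither obligatory nor forbidden under these norms.

Neither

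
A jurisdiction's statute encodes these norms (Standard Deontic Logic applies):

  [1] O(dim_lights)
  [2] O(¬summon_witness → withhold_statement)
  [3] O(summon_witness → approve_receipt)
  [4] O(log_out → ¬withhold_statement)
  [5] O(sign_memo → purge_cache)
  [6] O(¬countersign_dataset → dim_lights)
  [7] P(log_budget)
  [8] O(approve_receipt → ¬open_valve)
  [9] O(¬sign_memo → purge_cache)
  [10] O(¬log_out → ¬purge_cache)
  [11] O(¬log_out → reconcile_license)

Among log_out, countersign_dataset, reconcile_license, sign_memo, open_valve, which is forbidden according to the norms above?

By case analysis on sign_memo: premise 5 gives O(sign_memo → purge_cache) and premise 9 gives O(¬sign_memo → purge_cache), so O(purge_cache) either way.
The contrapositive of premise 10 (O(¬log_out → ¬purge_cache)) is O(purge_cache → log_out), and O(purge_cache) is already established, so O(log_out).
From O(log_out) and premise 4, O(log_out → ¬withhold_statement), we obtain O(¬withhold_statement).
The contrapositive of premise 2 (O(¬summon_witness → withhold_statement)) is O(¬withhold_statement → summon_witness), and O(¬withhold_statement) is already established, so O(summon_witness).
From O(summon_witness) and premise 3, O(summon_witness → approve_receipt), we obtain O(approve_receipt).
Applying K to premise 8 (O(approve_receipt → ¬open_valve)) and O(approve_receipt) yields O(¬open_valve).
So O(¬open_valve) holds, i.e. open_valve is forbidden. None of the other listed options is forbidden under the premises.

open_valve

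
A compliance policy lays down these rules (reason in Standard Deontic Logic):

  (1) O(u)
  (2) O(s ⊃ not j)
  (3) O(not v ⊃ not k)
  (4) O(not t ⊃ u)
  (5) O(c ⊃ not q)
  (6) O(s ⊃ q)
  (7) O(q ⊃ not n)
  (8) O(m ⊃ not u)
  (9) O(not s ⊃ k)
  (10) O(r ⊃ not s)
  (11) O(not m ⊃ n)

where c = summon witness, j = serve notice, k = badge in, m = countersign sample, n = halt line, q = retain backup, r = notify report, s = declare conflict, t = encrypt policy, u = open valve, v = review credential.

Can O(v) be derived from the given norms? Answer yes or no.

Yes

From premise 1 we have O(u).
Premise 8 is O(m ⊃ not u); contrapositively O(u ⊃ not m). Since O(u) holds, K gives O(not m).
From O(not m) and premise 11, O(not m ⊃ n), we obtain O(n).
The contrapositive of premise 7 (O(q ⊃ not n)) is O(n ⊃ not q), and O(n) is already established, so O(not q).
The contrapositive of premise 6 (O(s ⊃ q)) is O(not q ⊃ not s), and O(not q) is already established, so O(not s).
From O(not s) and premise 9, O(not s ⊃ k), we obtain O(k).
The contrapositive of premise 3 (O(not v ⊃ not k)) is O(k ⊃ v), and O(k) is already established, so O(v).
Premises 2, 4, 5, 10 do not contribute to this derivation.
So O(v) follows.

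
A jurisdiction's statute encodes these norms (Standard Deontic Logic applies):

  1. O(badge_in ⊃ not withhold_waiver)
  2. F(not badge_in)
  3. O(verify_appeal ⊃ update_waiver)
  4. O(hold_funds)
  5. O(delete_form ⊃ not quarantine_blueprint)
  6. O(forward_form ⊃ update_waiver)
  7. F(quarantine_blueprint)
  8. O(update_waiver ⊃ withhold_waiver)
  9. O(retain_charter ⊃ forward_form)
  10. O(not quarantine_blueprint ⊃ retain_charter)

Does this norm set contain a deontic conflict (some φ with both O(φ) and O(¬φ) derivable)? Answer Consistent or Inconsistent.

Inconsistent

Premise 7 is F(quarantine_blueprint), i.e. O(not quarantine_blueprint).
Premise 10 is O(not quarantine_blueprint ⊃ retain_charter); since O(not quarantine_blueprint), deontic closure gives O(retain_charter).
Applying K to premise 9 (O(retain_charter ⊃ forward_form)) and O(retain_charter) yields O(forward_form).
With premise 6, O(forward_form ⊃ update_waiver), the K-axiom yields O(update_waiver).
Applying K to premise 8 (O(update_waiver ⊃ withhold_waiver)) and O(update_waiver) yields O(withhold_waiver).
Premise 1 is O(badge_in ⊃ not withhold_waiver); contrapositively O(withhold_waiver ⊃ not badge_in). Since O(withhold_waiver) holds, K gives O(not badge_in).
But premise 2, F(not badge_in), means O(badge_in).
We now have both O(not badge_in) and O(badge_in) — badge_in is simultaneously obligatory and forbidden, violating the D-axiom.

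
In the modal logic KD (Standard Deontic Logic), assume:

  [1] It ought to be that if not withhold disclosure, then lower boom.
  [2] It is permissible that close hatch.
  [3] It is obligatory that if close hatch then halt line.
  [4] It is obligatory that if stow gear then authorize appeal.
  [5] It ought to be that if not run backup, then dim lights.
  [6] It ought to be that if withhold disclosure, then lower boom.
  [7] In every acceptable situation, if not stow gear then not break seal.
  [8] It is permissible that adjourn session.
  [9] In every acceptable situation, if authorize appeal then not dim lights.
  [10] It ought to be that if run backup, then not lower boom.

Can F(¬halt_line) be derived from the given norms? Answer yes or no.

Premise 3 is O(close_hatch → halt_line), but O(close_hatch) is not derivable from the premises (the permission P(close_hatch) asserts only ¬O(¬close_hatch), not O(close_hatch)), so it does not yield O(halt_line).
No other premise forces O(halt_line). An ideal world satisfying every premise can still have ¬halt_line true, so F(¬halt_line) is not derivable.

No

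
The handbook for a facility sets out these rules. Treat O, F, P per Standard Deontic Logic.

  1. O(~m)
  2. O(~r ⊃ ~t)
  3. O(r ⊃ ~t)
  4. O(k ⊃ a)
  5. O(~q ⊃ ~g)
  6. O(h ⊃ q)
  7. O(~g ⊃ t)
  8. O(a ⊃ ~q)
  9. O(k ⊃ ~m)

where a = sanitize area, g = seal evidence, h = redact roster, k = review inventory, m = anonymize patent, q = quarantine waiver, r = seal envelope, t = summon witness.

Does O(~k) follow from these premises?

Yes

By case analysis on r: premise 3 gives O(r ⊃ ~t) and premise 2 gives O(~r ⊃ ~t), so O(~t) either way.
Premise 7 is O(~g ⊃ t); contrapositively O(~t ⊃ g). Since O(~t) holds, K gives O(g).
Premise 5 is O(~q ⊃ ~g); contrapositively O(g ⊃ q). Since O(g) holds, K gives O(q).
Premise 8 is O(a ⊃ ~q); contrapositively O(q ⊃ ~a). Since O(q) holds, K gives O(~a).
Premise 4, O(k ⊃ a), contraposes to O(~a ⊃ ~k); with O(~a) we get O(~k).
Premises 1, 6, 9 do not contribute to this derivation.
So O(~k) follows.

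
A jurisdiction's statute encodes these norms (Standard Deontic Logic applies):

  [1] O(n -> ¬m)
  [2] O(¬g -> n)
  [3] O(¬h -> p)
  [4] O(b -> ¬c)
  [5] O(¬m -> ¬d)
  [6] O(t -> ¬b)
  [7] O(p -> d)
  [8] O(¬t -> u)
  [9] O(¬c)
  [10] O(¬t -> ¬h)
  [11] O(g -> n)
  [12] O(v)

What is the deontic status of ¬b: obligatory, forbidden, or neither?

Obligatory

Premises 11 and 2 cover both cases: O(g -> n) and O(¬g -> n). Since g ∨ ¬g is a tautology, O(n) follows.
From O(n) and premise 1, O(n -> ¬m), we obtain O(¬m).
Premise 5 is O(¬m -> ¬d); since O(¬m), deontic closure gives O(¬d).
Premise 7, O(p -> d), contraposes to O(¬d -> ¬p); with O(¬d) we get O(¬p).
Premise 3 is O(¬h -> p); contrapositively O(¬p -> h). Since O(¬p) holds, K gives O(h).
Premise 10, O(¬t -> ¬h), contraposes to O(h -> t); with O(h) we get O(t).
Premise 6 is O(t -> ¬b); since O(t), deontic closure gives O(¬b).
Premises 4, 8, 9, 12 do not contribute to this derivation.
Hence ¬b is obligatory.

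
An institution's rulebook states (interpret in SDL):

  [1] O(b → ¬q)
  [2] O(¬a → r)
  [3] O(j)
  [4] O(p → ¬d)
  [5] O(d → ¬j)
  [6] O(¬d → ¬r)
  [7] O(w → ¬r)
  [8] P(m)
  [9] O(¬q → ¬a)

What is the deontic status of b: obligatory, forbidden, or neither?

Premise 3 gives O(j).
The contrapositive of premise 5 (O(d → ¬j)) is O(j → ¬d), and O(j) is already established, so O(¬d).
Premise 6 is O(¬d → ¬r); since O(¬d), deontic closure gives O(¬r).
The contrapositive of premise 2 (O(¬a → r)) is O(¬r → a), and O(¬r) is already established, so O(a).
Premise 9, O(¬q → ¬a), contraposes to O(a → q); with O(a) we get O(q).
The contrapositive of premise 1 (O(b → ¬q)) is O(q → ¬b), and O(q) is already established, so O(¬b).
Premises 4, 7, 8 do not contribute to this derivation.
Thus O(¬b), which is F(b): b is forbidden.

Forbidden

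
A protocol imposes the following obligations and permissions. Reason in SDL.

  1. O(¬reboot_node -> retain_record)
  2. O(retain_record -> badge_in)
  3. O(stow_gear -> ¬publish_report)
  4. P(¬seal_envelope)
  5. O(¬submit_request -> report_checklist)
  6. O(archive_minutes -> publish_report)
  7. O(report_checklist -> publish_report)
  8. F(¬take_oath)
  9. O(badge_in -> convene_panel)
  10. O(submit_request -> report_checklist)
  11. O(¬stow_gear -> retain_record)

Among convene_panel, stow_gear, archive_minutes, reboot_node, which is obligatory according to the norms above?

Premises 5 and 10 are O(¬submit_request -> report_checklist) and O(submit_request -> report_checklist); every ideal world satisfies ¬submit_request or submit_request, so in either case report_checklist holds — hence O(report_checklist).
With premise 7, O(report_checklist -> publish_report), the K-axiom yields O(publish_report).
Premise 3 is O(stow_gear -> ¬publish_report); contrapositively O(publish_report -> ¬stow_gear). Since O(publish_report) holds, K gives O(¬stow_gear).
From O(¬stow_gear) and premise 11, O(¬stow_gear -> retain_record), we obtain O(retain_record).
Applying K to premise 2 (O(retain_record -> badge_in)) and O(retain_record) yields O(badge_in).
Applying K to premise 9 (O(badge_in -> convene_panel)) and O(badge_in) yields O(convene_panel).
So O(convene_panel) holds — convene_panel is obligatory. None of the other listed options is made obligatory by any chain of premises.

convene_panel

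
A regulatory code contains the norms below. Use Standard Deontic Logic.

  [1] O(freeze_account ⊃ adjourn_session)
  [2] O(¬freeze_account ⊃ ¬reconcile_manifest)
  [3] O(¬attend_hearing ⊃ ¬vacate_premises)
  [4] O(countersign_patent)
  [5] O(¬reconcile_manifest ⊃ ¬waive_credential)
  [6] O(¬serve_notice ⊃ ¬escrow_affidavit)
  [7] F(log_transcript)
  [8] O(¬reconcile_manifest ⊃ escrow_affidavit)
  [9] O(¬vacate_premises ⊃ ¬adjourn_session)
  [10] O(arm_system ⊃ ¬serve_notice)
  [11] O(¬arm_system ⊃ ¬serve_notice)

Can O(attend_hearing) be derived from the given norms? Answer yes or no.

Yes

Premises 11 and 10 are O(¬arm_system ⊃ ¬serve_notice) and O(arm_system ⊃ ¬serve_notice); every ideal world satisfies ¬arm_system or arm_system, so in either case ¬serve_notice holds — hence O(¬serve_notice).
With premise 6, O(¬serve_notice ⊃ ¬escrow_affidavit), the K-axiom yields O(¬escrow_affidavit).
The contrapositive of premise 8 (O(¬reconcile_manifest ⊃ escrow_affidavit)) is O(¬escrow_affidavit ⊃ reconcile_manifest), and O(¬escrow_affidavit) is already established, so O(reconcile_manifest).
Premise 2, O(¬freeze_account ⊃ ¬reconcile_manifest), contraposes to O(reconcile_manifest ⊃ freeze_account); with O(reconcile_manifest) we get O(freeze_account).
Premise 1 is O(freeze_account ⊃ adjourn_session); since O(freeze_account), deontic closure gives O(adjourn_session).
The contrapositive of premise 9 (O(¬vacate_premises ⊃ ¬adjourn_session)) is O(adjourn_session ⊃ vacate_premises), and O(adjourn_session) is already established, so O(vacate_premises).
Premise 3 is O(¬attend_hearing ⊃ ¬vacate_premises); contrapositively O(vacate_premises ⊃ attend_hearing). Since O(vacate_premises) holds, K gives O(attend_hearing).
Premises 4, 5, 7 do not contribute to this derivation.
So O(attend_hearing) follows.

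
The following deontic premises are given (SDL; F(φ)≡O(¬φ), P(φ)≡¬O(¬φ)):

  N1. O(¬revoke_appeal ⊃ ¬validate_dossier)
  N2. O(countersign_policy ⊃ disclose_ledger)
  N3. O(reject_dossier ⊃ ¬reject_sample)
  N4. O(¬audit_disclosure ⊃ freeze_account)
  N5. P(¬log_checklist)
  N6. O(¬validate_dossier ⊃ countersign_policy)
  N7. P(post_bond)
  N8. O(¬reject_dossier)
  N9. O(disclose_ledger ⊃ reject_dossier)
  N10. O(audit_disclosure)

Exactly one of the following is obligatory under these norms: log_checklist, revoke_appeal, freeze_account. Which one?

revoke_appeal

Premise 8 gives O(¬reject_dossier).
Premise 9 is O(disclose_ledger ⊃ reject_dossier); contrapositively O(¬reject_dossier ⊃ ¬disclose_ledger). Since O(¬reject_dossier) holds, K gives O(¬disclose_ledger).
Premise 2 is O(countersign_policy ⊃ disclose_ledger); contrapositively O(¬disclose_ledger ⊃ ¬countersign_policy). Since O(¬disclose_ledger) holds, K gives O(¬countersign_policy).
Premise 6 is O(¬validate_dossier ⊃ countersign_policy); contrapositively O(¬countersign_policy ⊃ validate_dossier). Since O(¬countersign_policy) holds, K gives O(validate_dossier).
Premise 1, O(¬revoke_appeal ⊃ ¬validate_dossier), contraposes to O(validate_dossier ⊃ revoke_appeal); with O(validate_dossier) we get O(revoke_appeal).
So O(revoke_appeal) holds — revoke_appeal is obligatory. None of the other listed options is made obligatory by any chain of premises.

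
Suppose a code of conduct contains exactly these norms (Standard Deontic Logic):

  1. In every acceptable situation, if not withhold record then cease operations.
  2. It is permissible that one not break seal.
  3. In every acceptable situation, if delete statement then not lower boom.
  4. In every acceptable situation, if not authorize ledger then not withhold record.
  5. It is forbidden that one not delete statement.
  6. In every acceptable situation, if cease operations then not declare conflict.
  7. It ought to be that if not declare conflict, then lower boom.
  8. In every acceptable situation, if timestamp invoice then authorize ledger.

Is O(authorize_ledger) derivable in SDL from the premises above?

Premise 5 is F(¬delete_statement), i.e. O(delete_statement).
Premise 3 is O(delete_statement → ¬lower_boom); since O(delete_statement), deontic closure gives O(¬lower_boom).
Premise 7 is O(¬declare_conflict → lower_boom); contrapositively O(¬lower_boom → declare_conflict). Since O(¬lower_boom) holds, K gives O(declare_conflict).
Premise 6, O(cease_operations → ¬declare_conflict), contraposes to O(declare_conflict → ¬cease_operations); with O(declare_conflict) we get O(¬cease_operations).
Premise 1, O(¬withhold_record → cease_operations), contraposes to O(¬cease_operations → withhold_record); with O(¬cease_operations) we get O(withhold_record).
Premise 4, O(¬authorize_ledger → ¬withhold_record), contraposes to O(withhold_record → authorize_ledger); with O(withhold_record) we get O(authorize_ledger).
Premises 2, 8 do not contribute to this derivation.
So O(authorize_ledger) follows.

Yes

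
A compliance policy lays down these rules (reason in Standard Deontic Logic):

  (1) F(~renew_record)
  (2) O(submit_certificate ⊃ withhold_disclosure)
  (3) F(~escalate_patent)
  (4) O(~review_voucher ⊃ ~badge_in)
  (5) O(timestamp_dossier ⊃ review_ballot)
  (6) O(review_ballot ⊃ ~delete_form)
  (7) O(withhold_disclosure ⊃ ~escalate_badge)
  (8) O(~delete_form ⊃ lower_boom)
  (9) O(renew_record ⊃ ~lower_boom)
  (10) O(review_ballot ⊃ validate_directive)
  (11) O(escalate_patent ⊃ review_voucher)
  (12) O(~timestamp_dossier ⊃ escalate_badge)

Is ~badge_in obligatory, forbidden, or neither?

Premise 4 is O(~review_voucher ⊃ ~badge_in), but O(~review_voucher) is not derivable from the premises, so it does not yield O(~badge_in).
No premise or chain of K-axiom applications forces O(~badge_in), and none forces O(badge_in). So ~badge_in is neither obligatory nor forbidden under these norms.

Neither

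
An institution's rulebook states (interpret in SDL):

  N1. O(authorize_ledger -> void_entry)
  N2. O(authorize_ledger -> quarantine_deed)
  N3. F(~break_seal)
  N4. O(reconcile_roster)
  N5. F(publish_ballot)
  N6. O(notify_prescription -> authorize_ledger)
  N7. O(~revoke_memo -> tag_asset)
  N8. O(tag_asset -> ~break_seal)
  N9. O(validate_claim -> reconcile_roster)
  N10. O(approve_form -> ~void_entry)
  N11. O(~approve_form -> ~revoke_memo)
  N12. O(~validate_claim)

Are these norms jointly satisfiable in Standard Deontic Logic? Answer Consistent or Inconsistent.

Consistent

Premise 9 is O(validate_claim -> reconcile_roster); even if O(reconcile_roster) held, inferring O(validate_claim) would be affirming the consequent — invalid.
So O(validate_claim) is not derivable, and the apparent clash with O(~validate_claim) does not arise.
A world satisfying every obligation exists (e.g. approve_form=true, authorize_ledger=false, break_seal=true, notify_prescription=false, publish_ballot=false, quarantine_deed=false, reconcile_roster=true, revoke_memo=true, tag_asset=false, validate_claim=false, void_entry=false); no atom is both obligatory and forbidden, so the set is consistent.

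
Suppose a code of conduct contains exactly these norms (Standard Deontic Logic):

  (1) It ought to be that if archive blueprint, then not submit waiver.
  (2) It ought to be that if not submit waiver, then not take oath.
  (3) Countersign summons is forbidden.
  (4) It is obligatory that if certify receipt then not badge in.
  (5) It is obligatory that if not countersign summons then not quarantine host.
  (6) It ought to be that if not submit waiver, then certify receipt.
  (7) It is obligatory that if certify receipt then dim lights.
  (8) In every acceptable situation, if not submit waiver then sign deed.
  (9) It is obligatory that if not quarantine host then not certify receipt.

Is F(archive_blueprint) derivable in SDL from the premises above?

Yes

Premise 3 is F(countersign_summons), i.e. O(¬countersign_summons).
With premise 5, O(¬countersign_summons → ¬quarantine_host), the K-axiom yields O(¬quarantine_host).
From O(¬quarantine_host) and premise 9, O(¬quarantine_host → ¬certify_receipt), we obtain O(¬certify_receipt).
Premise 6 is O(¬submit_waiver → certify_receipt); contrapositively O(¬certify_receipt → submit_waiver). Since O(¬certify_receipt) holds, K gives O(submit_waiver).
The contrapositive of premise 1 (O(archive_blueprint → ¬submit_waiver)) is O(submit_waiver → ¬archive_blueprint), and O(submit_waiver) is already established, so O(¬archive_blueprint).
Premises 2, 4, 7, 8 do not contribute to this derivation.
So O(¬archive_blueprint) holds, i.e. F(archive_blueprint). The claim follows.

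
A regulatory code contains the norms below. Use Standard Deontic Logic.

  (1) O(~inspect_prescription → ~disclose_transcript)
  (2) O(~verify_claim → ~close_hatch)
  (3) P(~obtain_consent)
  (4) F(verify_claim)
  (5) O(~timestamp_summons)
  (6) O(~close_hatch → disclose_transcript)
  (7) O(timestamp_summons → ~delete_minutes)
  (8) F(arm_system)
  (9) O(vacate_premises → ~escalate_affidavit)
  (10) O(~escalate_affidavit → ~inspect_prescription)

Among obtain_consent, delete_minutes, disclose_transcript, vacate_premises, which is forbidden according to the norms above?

Premise 4, F(verify_claim), is equivalent to O(~verify_claim).
Applying K to premise 2 (O(~verify_claim → ~close_hatch)) and O(~verify_claim) yields O(~close_hatch).
Premise 6 is O(~close_hatch → disclose_transcript); since O(~close_hatch), deontic closure gives O(disclose_transcript).
Premise 1, O(~inspect_prescription → ~disclose_transcript), contraposes to O(disclose_transcript → inspect_prescription); with O(disclose_transcript) we get O(inspect_prescription).
Premise 10, O(~escalate_affidavit → ~inspect_prescription), contraposes to O(inspect_prescription → escalate_affidavit); with O(inspect_prescription) we get O(escalate_affidavit).
Premise 9 is O(vacate_premises → ~escalate_affidavit); contrapositively O(escalate_affidavit → ~vacate_premises). Since O(escalate_affidavit) holds, K gives O(~vacate_premises).
So O(~vacate_premises) holds, i.e. vacate_premises is forbidden. None of the other listed options is forbidden under the premises.

vacate_premises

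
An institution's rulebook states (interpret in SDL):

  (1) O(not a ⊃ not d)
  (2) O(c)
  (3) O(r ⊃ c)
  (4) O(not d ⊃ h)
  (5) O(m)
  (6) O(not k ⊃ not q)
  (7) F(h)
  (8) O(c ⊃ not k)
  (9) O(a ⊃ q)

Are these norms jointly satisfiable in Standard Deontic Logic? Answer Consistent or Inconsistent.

Inconsistent

Premise 2 gives O(c).
Applying K to premise 8 (O(c ⊃ not k)) and O(c) yields O(not k).
Applying K to premise 6 (O(not k ⊃ not q)) and O(not k) yields O(not q).
The contrapositive of premise 9 (O(a ⊃ q)) is O(not q ⊃ not a), and O(not q) is already established, so O(not a).
From O(not a) and premise 1, O(not a ⊃ not d), we obtain O(not d).
Applying K to premise 4 (O(not d ⊃ h)) and O(not d) yields O(h).
But premise 7, F(h), means O(not h).
We now have both O(h) and O(not h) — h is simultaneously obligatory and forbidden, violating the D-axiom.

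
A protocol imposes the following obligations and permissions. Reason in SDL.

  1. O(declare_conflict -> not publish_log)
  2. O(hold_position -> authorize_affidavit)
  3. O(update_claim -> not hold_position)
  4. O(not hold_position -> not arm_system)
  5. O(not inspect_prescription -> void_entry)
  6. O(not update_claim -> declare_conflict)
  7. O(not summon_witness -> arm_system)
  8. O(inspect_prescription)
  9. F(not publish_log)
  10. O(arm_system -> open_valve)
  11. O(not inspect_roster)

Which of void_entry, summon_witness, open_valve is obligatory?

Premise 9 is F(not publish_log), i.e. O(publish_log).
Premise 1, O(declare_conflict -> not publish_log), contraposes to O(publish_log -> not declare_conflict); with O(publish_log) we get O(not declare_conflict).
The contrapositive of premise 6 (O(not update_claim -> declare_conflict)) is O(not declare_conflict -> update_claim), and O(not declare_conflict) is already established, so O(update_claim).
Applying K to premise 3 (O(update_claim -> not hold_position)) and O(update_claim) yields O(not hold_position).
With premise 4, O(not hold_position -> not arm_system), the K-axiom yields O(not arm_system).
Premise 7 is O(not summon_witness -> arm_system); contrapositively O(not arm_system -> summon_witness). Since O(not arm_system) holds, K gives O(summon_witness).
So O(summon_witness) holds — summon_witness is obligatory. None of the other listed options is made obligatory by any chain of premises.

summon_witness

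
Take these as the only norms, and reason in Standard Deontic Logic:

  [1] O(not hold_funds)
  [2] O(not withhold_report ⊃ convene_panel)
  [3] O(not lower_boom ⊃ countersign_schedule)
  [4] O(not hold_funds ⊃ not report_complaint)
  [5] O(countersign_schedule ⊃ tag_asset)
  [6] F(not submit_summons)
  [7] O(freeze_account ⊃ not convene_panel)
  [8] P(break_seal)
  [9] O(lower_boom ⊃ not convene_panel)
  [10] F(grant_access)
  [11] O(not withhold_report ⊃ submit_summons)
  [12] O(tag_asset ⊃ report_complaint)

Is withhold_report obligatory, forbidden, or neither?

Obligatory

Premise 1 gives O(not hold_funds).
With premise 4, O(not hold_funds ⊃ not report_complaint), the K-axiom yields O(not report_complaint).
Premise 12, O(tag_asset ⊃ report_complaint), contraposes to O(not report_complaint ⊃ not tag_asset); with O(not report_complaint) we get O(not tag_asset).
Premise 5, O(countersign_schedule ⊃ tag_asset), contraposes to O(not tag_asset ⊃ not countersign_schedule); with O(not tag_asset) we get O(not countersign_schedule).
Premise 3, O(not lower_boom ⊃ countersign_schedule), contraposes to O(not countersign_schedule ⊃ lower_boom); with O(not countersign_schedule) we get O(lower_boom).
From O(lower_boom) and premise 9, O(lower_boom ⊃ not convene_panel), we obtain O(not convene_panel).
The contrapositive of premise 2 (O(not withhold_report ⊃ convene_panel)) is O(not convene_panel ⊃ withhold_report), and O(not convene_panel) is already established, so O(withhold_report).
Premises 6, 7, 8, 10, 11 do not contribute to this derivation.
Hence withhold_report is obligatory.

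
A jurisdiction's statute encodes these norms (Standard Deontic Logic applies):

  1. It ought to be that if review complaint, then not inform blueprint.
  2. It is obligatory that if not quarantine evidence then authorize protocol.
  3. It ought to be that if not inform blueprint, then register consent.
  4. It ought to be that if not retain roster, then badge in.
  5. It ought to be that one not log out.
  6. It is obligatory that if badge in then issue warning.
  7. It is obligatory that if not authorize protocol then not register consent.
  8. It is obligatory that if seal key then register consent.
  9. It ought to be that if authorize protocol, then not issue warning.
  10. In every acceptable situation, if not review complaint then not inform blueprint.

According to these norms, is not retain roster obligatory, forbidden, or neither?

Premises 1 and 10 are O(review_complaint → ¬inform_blueprint) and O(¬review_complaint → ¬inform_blueprint); every ideal world satisfies review_complaint or ¬review_complaint, so in either case ¬inform_blueprint holds — hence O(¬inform_blueprint).
Applying K to premise 3 (O(¬inform_blueprint → register_consent)) and O(¬inform_blueprint) yields O(register_consent).
Premise 7, O(¬authorize_protocol → ¬register_consent), contraposes to O(register_consent → authorize_protocol); with O(register_consent) we get O(authorize_protocol).
Applying K to premise 9 (O(authorize_protocol → ¬issue_warning)) and O(authorize_protocol) yields O(¬issue_warning).
The contrapositive of premise 6 (O(badge_in → issue_warning)) is O(¬issue_warning → ¬badge_in), and O(¬issue_warning) is already established, so O(¬badge_in).
The contrapositive of premise 4 (O(¬retain_roster → badge_in)) is O(¬badge_in → retain_roster), and O(¬badge_in) is already established, so O(retain_roster).
Premises 2, 5, 8 do not contribute to this derivation.
Thus O(retain_roster), which is F(¬retain_roster): ¬retain_roster is forbidden.

Forbidden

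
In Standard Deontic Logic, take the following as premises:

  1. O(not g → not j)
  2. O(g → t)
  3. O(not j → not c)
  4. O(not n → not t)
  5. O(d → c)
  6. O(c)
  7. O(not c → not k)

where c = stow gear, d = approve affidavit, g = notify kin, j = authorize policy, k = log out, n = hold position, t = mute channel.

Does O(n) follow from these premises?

From premise 6 we have O(c).
Premise 3 is O(not j → not c); contrapositively O(c → j). Since O(c) holds, K gives O(j).
The contrapositive of premise 1 (O(not g → not j)) is O(j → g), and O(j) is already established, so O(g).
Applying K to premise 2 (O(g → t)) and O(g) yields O(t).
Premise 4, O(not n → not t), contraposes to O(t → n); with O(t) we get O(n).
Premises 5, 7 do not contribute to this derivation.
So O(n) follows.

Yes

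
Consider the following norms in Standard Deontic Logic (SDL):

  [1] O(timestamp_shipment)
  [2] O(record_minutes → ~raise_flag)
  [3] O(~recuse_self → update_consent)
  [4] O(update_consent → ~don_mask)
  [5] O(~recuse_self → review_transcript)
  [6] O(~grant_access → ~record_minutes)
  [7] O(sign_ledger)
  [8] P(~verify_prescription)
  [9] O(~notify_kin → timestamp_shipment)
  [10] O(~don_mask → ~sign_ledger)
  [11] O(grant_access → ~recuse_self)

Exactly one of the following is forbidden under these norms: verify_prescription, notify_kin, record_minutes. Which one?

Premise 7 gives O(sign_ledger).
Premise 10, O(~don_mask → ~sign_ledger), contraposes to O(sign_ledger → don_mask); with O(sign_ledger) we get O(don_mask).
Premise 4, O(update_consent → ~don_mask), contraposes to O(don_mask → ~update_consent); with O(don_mask) we get O(~update_consent).
The contrapositive of premise 3 (O(~recuse_self → update_consent)) is O(~update_consent → recuse_self), and O(~update_consent) is already established, so O(recuse_self).
Premise 11 is O(grant_access → ~recuse_self); contrapositively O(recuse_self → ~grant_access). Since O(recuse_self) holds, K gives O(~grant_access).
Applying K to premise 6 (O(~grant_access → ~record_minutes)) and O(~grant_access) yields O(~record_minutes).
So O(~record_minutes) holds, i.e. record_minutes is forbidden. None of the other listed options is forbidden under the premises.

record_minutes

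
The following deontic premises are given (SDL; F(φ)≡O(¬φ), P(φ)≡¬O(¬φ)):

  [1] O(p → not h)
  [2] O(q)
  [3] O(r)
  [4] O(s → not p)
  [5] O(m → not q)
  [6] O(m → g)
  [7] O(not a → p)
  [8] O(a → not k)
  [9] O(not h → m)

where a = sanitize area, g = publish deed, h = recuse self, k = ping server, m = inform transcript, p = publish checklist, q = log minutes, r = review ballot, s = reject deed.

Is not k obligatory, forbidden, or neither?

From premise 2 we have O(q).
Premise 5, O(m → not q), contraposes to O(q → not m); with O(q) we get O(not m).
Premise 9 is O(not h → m); contrapositively O(not m → h). Since O(not m) holds, K gives O(h).
The contrapositive of premise 1 (O(p → not h)) is O(h → not p), and O(h) is already established, so O(not p).
The contrapositive of premise 7 (O(not a → p)) is O(not p → a), and O(not p) is already established, so O(a).
Premise 8 is O(a → not k); since O(a), deontic closure gives O(not k).
Premises 3, 4, 6 do not contribute to this derivation.
Hence not k is obligatory.

Obligatory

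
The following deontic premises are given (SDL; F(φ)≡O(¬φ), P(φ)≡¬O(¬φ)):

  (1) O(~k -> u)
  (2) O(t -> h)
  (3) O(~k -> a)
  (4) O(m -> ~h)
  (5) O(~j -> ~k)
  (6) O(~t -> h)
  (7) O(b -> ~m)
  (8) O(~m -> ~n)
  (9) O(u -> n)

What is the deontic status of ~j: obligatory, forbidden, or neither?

Forbidden

Premises 6 and 2 cover both cases: O(~t -> h) and O(t -> h). Since ~t ∨ t is a tautology, O(h) follows.
Premise 4 is O(m -> ~h); contrapositively O(h -> ~m). Since O(h) holds, K gives O(~m).
With premise 8, O(~m -> ~n), the K-axiom yields O(~n).
Premise 9, O(u -> n), contraposes to O(~n -> ~u); with O(~n) we get O(~u).
Premise 1 is O(~k -> u); contrapositively O(~u -> k). Since O(~u) holds, K gives O(k).
Premise 5, O(~j -> ~k), contraposes to O(k -> j); with O(k) we get O(j).
Premises 3, 7 do not contribute to this derivation.
Thus O(j), which is F(~j): ~j is forbidden.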